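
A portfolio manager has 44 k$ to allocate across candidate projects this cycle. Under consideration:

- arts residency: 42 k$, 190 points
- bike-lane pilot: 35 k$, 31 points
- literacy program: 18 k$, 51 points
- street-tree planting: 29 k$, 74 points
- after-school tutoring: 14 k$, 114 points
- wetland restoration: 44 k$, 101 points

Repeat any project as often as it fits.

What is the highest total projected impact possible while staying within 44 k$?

342

Taking 3×after-school tutoring: 42 k$ used, 342 in projected impact.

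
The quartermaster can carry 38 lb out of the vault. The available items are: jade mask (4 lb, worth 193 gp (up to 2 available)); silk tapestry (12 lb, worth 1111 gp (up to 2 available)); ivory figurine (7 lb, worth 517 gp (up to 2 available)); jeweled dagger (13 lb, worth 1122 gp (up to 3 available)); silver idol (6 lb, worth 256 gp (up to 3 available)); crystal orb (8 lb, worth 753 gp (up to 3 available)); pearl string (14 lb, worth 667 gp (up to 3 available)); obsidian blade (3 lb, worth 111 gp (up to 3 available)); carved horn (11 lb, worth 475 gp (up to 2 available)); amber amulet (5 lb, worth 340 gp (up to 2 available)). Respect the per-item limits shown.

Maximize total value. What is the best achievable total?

Ranking by ratio (value/lb): crystal orb 94.12, silk tapestry 92.58, jeweled dagger 86.31, ivory figurine 73.86.
Filling by ratio: silk tapestry + 3×crystal orb for 3370, with 2 lb left unused.
Replace silk tapestry with jeweled dagger: the trade gains 11 net, giving 3381 at 37 lb.
That's the maximum — no swap from here does better than 3381.

3381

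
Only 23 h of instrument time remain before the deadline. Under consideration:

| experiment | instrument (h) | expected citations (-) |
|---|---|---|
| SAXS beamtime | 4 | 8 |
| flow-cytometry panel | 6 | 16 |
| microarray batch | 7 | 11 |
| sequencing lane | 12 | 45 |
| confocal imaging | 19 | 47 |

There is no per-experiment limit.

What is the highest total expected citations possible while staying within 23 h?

By expected citations per h: sequencing lane 3.75, flow-cytometry panel 2.67, confocal imaging 2.47, SAXS beamtime 2.00 lead.
SAXS beamtime + flow-cytometry panel + sequencing lane uses 22 of the 23 h and totals 69.
That's the maximum — no swap from here does better than 69.

69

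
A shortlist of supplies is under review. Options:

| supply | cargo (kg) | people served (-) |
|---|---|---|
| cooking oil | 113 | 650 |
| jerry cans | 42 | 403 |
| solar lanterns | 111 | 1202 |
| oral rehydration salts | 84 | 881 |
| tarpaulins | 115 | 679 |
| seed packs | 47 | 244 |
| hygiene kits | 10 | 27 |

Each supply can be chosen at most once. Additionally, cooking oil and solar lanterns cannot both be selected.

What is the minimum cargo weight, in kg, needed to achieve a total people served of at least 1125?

111

Need the lightest bundle worth ≥ 1125.
solar lanterns: 1202 people served at 111 kg.
Below 111 kg the best achievable stays under 1125.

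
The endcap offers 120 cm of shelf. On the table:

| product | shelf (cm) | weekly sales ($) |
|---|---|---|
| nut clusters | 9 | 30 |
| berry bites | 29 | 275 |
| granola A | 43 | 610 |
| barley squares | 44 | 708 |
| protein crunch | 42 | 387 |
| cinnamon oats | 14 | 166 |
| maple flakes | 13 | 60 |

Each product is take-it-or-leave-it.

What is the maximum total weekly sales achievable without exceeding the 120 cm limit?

The ratio heuristic lands on granola A + barley squares + cinnamon oats + maple flakes (1544) but leaves 6 cm idle.
Dropping cinnamon oats and maple flakes frees 27 cm; slotting in berry bites (29 cm) lifts the total to 1593 at 116 cm.

1593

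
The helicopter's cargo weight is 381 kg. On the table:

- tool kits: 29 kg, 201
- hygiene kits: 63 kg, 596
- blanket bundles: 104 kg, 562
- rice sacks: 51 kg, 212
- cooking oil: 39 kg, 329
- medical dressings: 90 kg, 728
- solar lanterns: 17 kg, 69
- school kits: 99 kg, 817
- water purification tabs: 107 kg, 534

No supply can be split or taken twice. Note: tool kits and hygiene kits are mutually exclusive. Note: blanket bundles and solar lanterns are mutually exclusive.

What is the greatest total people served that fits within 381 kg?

2751

Density check — hygiene kits 9.46, cooking oil 8.44, school kits 8.25, medical dressings 8.09 are the best per kg.
Hygiene kits + rice sacks + cooking oil + medical dressings + solar lanterns + school kits uses 359 of the 381 kg and totals 2751.
The closest alternative, hygiene kits + medical dressings + solar lanterns + school kits + water purification tabs, reaches only 2744.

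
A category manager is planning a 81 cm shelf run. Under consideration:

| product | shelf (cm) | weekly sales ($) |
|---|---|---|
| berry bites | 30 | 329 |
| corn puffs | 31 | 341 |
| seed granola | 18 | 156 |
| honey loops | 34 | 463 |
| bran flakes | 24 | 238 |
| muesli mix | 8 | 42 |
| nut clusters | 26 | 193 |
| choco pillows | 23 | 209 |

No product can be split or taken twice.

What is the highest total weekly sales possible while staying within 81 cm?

Taking the top-ratio products first gives corn puffs + honey loops + muesli mix for 846 (73 cm).
The 39 cm tied up in corn puffs and muesli mix is better spent on bran flakes + choco pillows — total rises to 910 (81 cm).
An exhaustive check of the 256 subsets confirms 910.

910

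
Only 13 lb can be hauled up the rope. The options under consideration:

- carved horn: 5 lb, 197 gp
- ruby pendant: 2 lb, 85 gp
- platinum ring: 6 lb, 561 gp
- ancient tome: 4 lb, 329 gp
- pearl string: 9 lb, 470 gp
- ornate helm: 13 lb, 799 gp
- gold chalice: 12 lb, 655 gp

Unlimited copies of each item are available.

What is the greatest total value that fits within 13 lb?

Density check — platinum ring 93.50, ancient tome 82.25, ornate helm 61.46, gold chalice 54.58 are the best per lb.
Best packing: 2×platinum ring — 12 lb, 1122 total.

1122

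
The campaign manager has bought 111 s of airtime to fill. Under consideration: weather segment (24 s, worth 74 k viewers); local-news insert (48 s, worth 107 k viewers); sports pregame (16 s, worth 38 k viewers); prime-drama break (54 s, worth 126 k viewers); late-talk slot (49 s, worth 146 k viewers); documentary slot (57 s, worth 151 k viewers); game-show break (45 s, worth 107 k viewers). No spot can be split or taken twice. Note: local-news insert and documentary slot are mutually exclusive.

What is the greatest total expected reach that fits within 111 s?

297

By expected reach per s: weather segment 3.08, late-talk slot 2.98, documentary slot 2.65, game-show break 2.38 lead.
Greedy by ratio would take weather segment + sports pregame + late-talk slot: 89 s used, total 258.
The 40 s tied up in weather segment and sports pregame is better spent on documentary slot — total rises to 297 (106 s).
That's the maximum — no feasible swap from here does better than 297.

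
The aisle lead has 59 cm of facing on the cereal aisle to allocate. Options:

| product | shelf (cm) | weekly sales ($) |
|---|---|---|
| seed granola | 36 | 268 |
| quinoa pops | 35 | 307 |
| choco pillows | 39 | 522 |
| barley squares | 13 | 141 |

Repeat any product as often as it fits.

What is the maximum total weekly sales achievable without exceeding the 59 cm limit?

Taking choco pillows + barley squares: 52 cm used, 663 in weekly sales.
No other feasible combination exceeds 663.

663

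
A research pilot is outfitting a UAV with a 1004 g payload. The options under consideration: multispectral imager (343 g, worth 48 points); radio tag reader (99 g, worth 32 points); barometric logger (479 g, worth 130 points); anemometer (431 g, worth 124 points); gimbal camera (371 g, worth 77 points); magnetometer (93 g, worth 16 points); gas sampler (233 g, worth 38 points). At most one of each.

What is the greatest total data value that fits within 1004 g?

Taking the top-ratio sensors first gives radio tag reader + anemometer + gimbal camera + magnetometer for 249 (994 g).
The 470 g tied up in radio tag reader and gimbal camera is better spent on barometric logger — total rises to 270 (1003 g).
The spare 1 g is too small for any remaining sensor, and no exchange beats 270.

270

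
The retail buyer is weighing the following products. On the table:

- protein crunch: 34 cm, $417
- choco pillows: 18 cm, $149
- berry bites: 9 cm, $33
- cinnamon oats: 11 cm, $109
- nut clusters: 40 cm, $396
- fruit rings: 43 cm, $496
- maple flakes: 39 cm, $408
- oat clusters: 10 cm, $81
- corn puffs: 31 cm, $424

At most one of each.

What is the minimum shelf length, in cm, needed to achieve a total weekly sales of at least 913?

74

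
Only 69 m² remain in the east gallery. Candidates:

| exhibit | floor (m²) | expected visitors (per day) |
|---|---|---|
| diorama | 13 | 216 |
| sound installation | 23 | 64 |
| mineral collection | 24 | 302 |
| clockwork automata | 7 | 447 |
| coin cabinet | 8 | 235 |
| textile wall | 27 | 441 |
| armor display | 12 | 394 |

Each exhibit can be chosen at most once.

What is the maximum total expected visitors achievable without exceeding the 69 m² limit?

Taking diorama + clockwork automata + coin cabinet + textile wall + armor display: 67 m² used, 1733 in expected visitors.

1733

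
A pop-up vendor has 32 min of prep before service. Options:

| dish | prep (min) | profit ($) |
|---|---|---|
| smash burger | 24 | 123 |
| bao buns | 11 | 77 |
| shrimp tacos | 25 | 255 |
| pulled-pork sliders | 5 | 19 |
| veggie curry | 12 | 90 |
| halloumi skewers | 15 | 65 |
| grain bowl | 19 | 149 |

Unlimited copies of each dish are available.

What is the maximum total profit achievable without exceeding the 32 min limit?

Density check — shrimp tacos 10.20, grain bowl 7.84, veggie curry 7.50 are the best per min.
Best packing: shrimp tacos + pulled-pork sliders — 30 min, 274 total.
No other feasible combination exceeds 274.

274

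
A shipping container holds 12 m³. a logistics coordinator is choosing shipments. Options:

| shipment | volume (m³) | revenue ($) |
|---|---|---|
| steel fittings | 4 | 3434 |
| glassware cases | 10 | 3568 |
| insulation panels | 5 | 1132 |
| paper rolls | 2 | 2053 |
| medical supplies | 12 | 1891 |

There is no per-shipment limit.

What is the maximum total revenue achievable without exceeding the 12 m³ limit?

12318

Density check — paper rolls 1026.50, steel fittings 858.50, glassware cases 356.80, insulation panels 226.40 are the best per m³.
The ratio ordering already packs tightly: 6×paper rolls, 12 m³, 12318.
Every other selection either busts 12 m³ or fails to beat 12318.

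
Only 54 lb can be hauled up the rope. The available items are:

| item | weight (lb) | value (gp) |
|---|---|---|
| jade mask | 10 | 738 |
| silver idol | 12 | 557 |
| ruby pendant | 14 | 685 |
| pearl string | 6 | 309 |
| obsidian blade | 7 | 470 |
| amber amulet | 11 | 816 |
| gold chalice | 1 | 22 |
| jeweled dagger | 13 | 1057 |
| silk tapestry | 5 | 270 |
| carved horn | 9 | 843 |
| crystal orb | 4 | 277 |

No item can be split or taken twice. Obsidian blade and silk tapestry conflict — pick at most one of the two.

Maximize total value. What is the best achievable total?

4201

Taking jade mask + obsidian blade + amber amulet + jeweled dagger + carved horn + crystal orb: 54 lb used, 4201 in value.
Runner-up jade mask + pearl string + amber amulet + gold chalice + jeweled dagger + carved horn + crystal orb tops out at 4062.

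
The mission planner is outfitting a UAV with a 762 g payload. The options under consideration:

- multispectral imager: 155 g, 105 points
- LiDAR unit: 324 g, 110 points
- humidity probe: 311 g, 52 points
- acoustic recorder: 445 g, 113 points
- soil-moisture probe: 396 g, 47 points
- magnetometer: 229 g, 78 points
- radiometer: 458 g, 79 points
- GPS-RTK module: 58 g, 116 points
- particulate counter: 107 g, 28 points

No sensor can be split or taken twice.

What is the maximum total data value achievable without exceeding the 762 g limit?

359

The ratio heuristic lands on multispectral imager + magnetometer + GPS-RTK module + particulate counter (327) but leaves 213 g idle.
Replace magnetometer with LiDAR unit: the trade gains 32 net, giving 359 at 644 g.
Runner-up multispectral imager + humidity probe + magnetometer + GPS-RTK module tops out at 351.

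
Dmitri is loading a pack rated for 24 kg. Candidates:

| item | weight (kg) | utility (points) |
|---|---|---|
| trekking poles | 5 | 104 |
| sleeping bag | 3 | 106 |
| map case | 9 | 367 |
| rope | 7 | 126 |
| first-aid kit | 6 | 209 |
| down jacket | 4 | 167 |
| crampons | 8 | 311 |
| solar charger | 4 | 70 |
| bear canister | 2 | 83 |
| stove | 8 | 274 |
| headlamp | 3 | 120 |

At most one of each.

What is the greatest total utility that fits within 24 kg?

965

A density-first pass picks sleeping bag + map case + down jacket + bear canister + headlamp — 843 at 21 kg.
Dropping sleeping bag and bear canister frees 5 kg; slotting in crampons (8 kg) lifts the total to 965 at 24 kg.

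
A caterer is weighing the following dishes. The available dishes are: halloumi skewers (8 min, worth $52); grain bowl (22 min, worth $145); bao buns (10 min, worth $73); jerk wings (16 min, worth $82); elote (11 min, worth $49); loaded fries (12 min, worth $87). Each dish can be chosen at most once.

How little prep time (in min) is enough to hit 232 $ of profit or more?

Look for the lowest-prep combination reaching 232.
Taking grain bowl + loaded fries gives 232 (≥ 232) for 34 min.
No combination under 34 min hits 232.

34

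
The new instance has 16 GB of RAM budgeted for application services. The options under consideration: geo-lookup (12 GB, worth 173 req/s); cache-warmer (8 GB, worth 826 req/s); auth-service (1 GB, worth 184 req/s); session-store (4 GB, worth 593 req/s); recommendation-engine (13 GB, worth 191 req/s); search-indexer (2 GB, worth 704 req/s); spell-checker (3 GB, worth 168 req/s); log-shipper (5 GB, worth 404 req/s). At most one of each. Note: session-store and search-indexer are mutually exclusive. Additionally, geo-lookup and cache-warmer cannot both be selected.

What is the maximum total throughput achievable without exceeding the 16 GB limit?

2118

Cache-warmer + auth-service + search-indexer + log-shipper uses 16 of the 16 GB and totals 2118.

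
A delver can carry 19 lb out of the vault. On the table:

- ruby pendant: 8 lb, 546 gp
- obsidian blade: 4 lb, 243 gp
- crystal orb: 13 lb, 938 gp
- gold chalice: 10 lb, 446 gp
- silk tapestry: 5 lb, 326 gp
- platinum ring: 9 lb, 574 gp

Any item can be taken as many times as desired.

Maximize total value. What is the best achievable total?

1264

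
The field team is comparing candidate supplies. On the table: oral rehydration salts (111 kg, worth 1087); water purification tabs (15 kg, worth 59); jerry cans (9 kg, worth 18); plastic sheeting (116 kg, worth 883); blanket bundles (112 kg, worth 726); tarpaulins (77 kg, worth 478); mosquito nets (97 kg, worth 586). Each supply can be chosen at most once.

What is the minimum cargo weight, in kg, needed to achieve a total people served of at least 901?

Minimise kg subject to total people served ≥ 901.
Taking oral rehydration salts gives 1087 (≥ 901) for 111 kg.
Below 111 kg the best achievable stays under 901.

111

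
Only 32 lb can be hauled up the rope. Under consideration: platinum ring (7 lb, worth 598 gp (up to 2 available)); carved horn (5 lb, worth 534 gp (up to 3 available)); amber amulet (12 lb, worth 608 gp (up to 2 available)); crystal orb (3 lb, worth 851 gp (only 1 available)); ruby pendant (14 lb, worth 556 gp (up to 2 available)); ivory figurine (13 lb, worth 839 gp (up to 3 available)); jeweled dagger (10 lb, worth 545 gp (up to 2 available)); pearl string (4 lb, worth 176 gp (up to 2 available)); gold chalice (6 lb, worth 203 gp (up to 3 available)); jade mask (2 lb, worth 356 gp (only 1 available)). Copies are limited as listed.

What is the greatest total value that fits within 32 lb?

Greedy by ratio would take platinum ring + 3×carved horn + crystal orb + pearl string + jade mask: 31 lb used, total 3583.
The 6 lb tied up in pearl string and jade mask is better spent on platinum ring — total rises to 3649 (32 lb).
No other feasible combination exceeds 3649.

3649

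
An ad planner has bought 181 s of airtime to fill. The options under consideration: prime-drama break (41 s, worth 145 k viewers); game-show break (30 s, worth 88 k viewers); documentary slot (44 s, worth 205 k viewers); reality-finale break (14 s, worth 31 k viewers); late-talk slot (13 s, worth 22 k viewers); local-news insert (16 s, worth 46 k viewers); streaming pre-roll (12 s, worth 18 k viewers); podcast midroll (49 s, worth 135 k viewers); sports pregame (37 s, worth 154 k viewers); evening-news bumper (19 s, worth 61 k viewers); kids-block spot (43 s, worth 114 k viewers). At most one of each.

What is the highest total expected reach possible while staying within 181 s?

By expected reach per s: documentary slot 4.66, sports pregame 4.16, prime-drama break 3.54, evening-news bumper 3.21 lead.
Greedy by ratio would take prime-drama break + game-show break + documentary slot + sports pregame + evening-news bumper: 171 s used, total 653.
The 49 s tied up in game-show break and evening-news bumper is better spent on local-news insert + kids-block spot — total rises to 664 (181 s).
No other feasible combination exceeds 664.

664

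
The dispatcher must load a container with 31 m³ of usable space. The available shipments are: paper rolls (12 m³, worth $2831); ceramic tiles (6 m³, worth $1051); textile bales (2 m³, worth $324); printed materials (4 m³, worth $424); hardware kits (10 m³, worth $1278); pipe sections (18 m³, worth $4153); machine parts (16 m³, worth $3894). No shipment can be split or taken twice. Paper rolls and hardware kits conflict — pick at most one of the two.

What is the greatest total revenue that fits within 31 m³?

Taking paper rolls + textile bales + machine parts: 30 m³ used, 7049 in revenue.
Runner-up paper rolls + pipe sections tops out at 6984.

7049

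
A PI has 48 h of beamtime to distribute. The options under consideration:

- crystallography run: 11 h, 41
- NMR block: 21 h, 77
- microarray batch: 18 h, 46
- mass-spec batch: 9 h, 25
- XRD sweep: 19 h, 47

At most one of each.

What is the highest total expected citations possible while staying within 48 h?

Density check — crystallography run 3.73, NMR block 3.67, mass-spec batch 2.78, microarray batch 2.56 are the best per h.
Greedy by ratio would take crystallography run + NMR block + mass-spec batch: 41 h used, total 143.
Dropping crystallography run frees 11 h; slotting in microarray batch (18 h) lifts the total to 148 at 48 h.

148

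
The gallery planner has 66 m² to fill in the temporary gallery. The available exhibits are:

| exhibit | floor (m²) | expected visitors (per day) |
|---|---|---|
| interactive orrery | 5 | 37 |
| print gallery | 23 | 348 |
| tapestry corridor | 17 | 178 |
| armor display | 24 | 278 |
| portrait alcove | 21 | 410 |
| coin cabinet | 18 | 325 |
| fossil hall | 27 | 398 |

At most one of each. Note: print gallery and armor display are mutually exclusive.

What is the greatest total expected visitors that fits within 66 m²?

1133

A density-first pass picks print gallery + portrait alcove + coin cabinet — 1083 at 62 m².
Replace print gallery with fossil hall: the trade gains 50 net, giving 1133 at 66 m².
Runner-up print gallery + portrait alcove + coin cabinet tops out at 1083.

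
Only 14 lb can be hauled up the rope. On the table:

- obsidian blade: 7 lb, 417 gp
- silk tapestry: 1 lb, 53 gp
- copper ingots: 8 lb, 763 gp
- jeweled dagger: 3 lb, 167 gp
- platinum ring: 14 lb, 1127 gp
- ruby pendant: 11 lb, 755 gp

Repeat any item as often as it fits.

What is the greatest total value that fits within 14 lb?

1127

Greedy by ratio would take copper ingots + 2×jeweled dagger: 14 lb used, total 1097.
Dropping copper ingots and 2×jeweled dagger frees 14 lb; slotting in platinum ring (14 lb) lifts the total to 1127 at 14 lb.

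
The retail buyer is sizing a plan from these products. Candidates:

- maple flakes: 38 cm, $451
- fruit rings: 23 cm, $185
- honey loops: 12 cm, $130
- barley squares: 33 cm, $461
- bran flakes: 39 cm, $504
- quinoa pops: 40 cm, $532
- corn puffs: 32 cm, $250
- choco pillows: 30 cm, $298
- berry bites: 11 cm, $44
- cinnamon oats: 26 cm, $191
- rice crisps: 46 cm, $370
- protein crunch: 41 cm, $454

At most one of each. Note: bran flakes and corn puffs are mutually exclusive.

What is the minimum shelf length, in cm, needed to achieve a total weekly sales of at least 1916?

Need the lightest bundle worth ≥ 1916.
maple flakes + barley squares + bran flakes + quinoa pops: 1948 weekly sales at 150 cm.
Below 150 cm the best achievable stays under 1916.

150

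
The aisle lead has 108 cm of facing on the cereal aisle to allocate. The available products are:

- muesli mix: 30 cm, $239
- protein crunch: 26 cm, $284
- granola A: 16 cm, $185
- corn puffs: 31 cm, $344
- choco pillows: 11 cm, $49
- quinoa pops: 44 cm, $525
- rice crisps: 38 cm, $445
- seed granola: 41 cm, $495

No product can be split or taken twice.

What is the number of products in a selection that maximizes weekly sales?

3

Best achievable weekly sales is 1254.
For example protein crunch + quinoa pops + rice crisps achieves it, using 108 cm.
All optima have 3 products.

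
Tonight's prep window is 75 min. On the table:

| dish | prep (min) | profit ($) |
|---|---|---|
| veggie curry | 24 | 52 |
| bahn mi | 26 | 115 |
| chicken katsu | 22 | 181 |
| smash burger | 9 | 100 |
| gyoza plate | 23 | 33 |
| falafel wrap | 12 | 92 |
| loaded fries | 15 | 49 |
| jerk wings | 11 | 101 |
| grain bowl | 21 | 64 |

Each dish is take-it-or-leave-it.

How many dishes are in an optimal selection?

5

The maximum profit within 75 min is 538.
chicken katsu + smash burger + falafel wrap + jerk wings + grain bowl hits 538 at 75 min.
All optima have 5 dishes.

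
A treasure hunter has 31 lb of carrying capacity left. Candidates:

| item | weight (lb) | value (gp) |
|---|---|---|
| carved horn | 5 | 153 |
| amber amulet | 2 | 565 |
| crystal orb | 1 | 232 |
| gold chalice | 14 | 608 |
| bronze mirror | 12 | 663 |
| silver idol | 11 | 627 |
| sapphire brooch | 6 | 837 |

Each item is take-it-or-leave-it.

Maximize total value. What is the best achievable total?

2692

A density-first pass picks carved horn + amber amulet + crystal orb + silver idol + sapphire brooch — 2414 at 25 lb.
Dropping carved horn and crystal orb frees 6 lb; slotting in bronze mirror (12 lb) lifts the total to 2692 at 31 lb.
No other feasible combination exceeds 2692.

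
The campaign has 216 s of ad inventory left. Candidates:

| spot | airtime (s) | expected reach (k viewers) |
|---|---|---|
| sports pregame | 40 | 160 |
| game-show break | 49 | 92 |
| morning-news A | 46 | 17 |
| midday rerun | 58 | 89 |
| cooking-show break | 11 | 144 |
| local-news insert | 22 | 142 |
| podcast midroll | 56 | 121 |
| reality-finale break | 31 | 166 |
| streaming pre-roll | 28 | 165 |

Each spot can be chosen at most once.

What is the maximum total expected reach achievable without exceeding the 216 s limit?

Taking sports pregame + cooking-show break + local-news insert + podcast midroll + reality-finale break + streaming pre-roll: 188 s used, 898 in expected reach.

898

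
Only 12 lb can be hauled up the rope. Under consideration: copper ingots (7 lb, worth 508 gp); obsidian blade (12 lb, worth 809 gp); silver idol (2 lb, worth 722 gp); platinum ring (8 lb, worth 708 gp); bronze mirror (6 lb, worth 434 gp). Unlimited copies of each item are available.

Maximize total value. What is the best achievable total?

4332

6×silver idol uses 12 of the 12 lb and totals 4332.
Nothing else within 12 lb beats 4332.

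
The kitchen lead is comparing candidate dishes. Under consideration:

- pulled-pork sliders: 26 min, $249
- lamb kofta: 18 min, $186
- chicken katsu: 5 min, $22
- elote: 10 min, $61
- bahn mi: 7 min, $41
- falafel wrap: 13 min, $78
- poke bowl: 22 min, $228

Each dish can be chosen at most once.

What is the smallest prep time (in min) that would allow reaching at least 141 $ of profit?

18

Look for the lowest-prep combination reaching 141.
lamb kofta reaches 186 using 18 min.
No combination under 18 min hits 141.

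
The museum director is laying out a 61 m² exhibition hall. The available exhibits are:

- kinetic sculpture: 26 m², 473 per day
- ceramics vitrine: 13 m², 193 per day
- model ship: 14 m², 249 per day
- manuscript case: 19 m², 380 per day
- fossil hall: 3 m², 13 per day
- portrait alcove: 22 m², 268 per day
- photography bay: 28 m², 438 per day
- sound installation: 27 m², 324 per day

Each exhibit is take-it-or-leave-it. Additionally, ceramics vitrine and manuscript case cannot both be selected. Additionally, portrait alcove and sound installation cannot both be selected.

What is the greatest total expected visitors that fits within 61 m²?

1102

Kinetic sculpture + model ship + manuscript case uses 59 of the 61 m² and totals 1102.
Nothing else feasible within 61 m² beats 1102.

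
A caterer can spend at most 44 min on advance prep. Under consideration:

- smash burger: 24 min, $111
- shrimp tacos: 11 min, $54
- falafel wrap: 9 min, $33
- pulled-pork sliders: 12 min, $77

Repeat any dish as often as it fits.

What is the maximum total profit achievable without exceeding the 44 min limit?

By profit per min: pulled-pork sliders 6.42, shrimp tacos 4.91, smash burger 4.62 lead.
A density-first pass picks 3×pulled-pork sliders — 231 at 36 min.
Dropping pulled-pork sliders frees 12 min; slotting in shrimp tacos + falafel wrap (20 min) lifts the total to 241 at 44 min.

241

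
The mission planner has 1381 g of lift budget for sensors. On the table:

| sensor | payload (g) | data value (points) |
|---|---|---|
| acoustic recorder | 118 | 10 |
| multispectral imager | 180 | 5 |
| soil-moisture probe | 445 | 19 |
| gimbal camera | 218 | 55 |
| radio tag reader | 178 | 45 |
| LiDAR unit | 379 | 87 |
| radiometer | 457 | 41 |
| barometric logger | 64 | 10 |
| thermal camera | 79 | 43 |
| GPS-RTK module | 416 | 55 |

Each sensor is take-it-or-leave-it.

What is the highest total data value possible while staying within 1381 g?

295

Best packing: gimbal camera + radio tag reader + LiDAR unit + barometric logger + thermal camera + GPS-RTK module — 1334 g, 295 total.
The closest alternative, gimbal camera + radio tag reader + LiDAR unit + thermal camera + GPS-RTK module, reaches only 285.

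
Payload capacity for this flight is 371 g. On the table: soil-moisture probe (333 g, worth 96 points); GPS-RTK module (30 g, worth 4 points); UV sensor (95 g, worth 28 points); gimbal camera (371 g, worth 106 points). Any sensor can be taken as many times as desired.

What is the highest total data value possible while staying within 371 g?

A density-first pass picks 2×GPS-RTK module + 3×UV sensor — 92 at 345 g.
Replace 2×GPS-RTK module and 3×UV sensor with gimbal camera: the trade gains 14 net, giving 106 at 371 g.
No other feasible combination exceeds 106.

106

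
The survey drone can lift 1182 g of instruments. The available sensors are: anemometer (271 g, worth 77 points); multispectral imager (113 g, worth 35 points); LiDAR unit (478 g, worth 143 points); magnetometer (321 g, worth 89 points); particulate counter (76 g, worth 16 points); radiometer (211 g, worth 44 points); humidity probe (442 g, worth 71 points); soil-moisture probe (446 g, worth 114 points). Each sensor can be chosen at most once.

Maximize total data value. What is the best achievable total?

325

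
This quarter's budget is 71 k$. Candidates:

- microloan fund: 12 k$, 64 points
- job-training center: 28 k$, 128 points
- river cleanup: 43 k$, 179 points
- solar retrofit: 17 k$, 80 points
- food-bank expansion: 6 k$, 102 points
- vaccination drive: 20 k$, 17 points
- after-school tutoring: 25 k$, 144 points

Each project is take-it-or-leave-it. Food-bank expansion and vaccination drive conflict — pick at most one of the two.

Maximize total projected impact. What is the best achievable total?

438

Filling by ratio: microloan fund + solar retrofit + food-bank expansion + after-school tutoring for 390, with 11 k$ left unused.
The 17 k$ tied up in solar retrofit is better spent on job-training center — total rises to 438 (71 k$).
That's the maximum — no feasible swap from here does better than 438.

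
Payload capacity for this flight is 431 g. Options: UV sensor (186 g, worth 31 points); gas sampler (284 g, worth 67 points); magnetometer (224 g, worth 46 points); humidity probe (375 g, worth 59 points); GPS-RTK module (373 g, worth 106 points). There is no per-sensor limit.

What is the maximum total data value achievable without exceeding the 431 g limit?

Density check — GPS-RTK module 0.28, gas sampler 0.24, magnetometer 0.21 are the best per g.
Best packing: GPS-RTK module — 373 g, 106 total.

106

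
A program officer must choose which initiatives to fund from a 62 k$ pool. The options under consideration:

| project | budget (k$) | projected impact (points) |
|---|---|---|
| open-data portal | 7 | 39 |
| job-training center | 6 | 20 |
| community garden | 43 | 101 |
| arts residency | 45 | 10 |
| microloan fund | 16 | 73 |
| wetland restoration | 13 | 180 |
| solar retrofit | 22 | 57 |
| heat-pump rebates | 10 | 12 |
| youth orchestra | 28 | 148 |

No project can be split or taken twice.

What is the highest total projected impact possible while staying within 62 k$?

401

Filling by ratio: open-data portal + job-training center + wetland restoration + youth orchestra for 387, with 8 k$ left unused.
The 13 k$ tied up in open-data portal and job-training center is better spent on microloan fund — total rises to 401 (57 k$).
Runner-up open-data portal + job-training center + wetland restoration + youth orchestra tops out at 387.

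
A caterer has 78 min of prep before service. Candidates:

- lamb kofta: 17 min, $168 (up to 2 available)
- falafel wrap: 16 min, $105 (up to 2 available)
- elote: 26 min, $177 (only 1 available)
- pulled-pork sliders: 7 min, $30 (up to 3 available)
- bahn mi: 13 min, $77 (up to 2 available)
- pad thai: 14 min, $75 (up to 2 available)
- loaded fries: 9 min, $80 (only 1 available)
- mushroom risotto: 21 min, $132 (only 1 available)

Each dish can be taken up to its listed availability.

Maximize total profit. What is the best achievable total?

The ratio heuristic lands on 2×lamb kofta + elote + pulled-pork sliders + loaded fries (623) but leaves 2 min idle.
Dropping elote and pulled-pork sliders frees 33 min; slotting in 2×falafel wrap (32 min) lifts the total to 626 at 75 min.

626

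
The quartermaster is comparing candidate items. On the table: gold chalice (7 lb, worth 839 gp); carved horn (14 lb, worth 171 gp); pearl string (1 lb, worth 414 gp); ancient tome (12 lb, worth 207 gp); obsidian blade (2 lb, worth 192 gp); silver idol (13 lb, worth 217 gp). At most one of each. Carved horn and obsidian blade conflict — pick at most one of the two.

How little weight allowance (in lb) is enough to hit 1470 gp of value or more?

Need the lightest bundle worth ≥ 1470.
Taking gold chalice + pearl string + silver idol gives 1470 (≥ 1470) for 21 lb.
Any bundle with less than 21 lb falls short of 1470.

21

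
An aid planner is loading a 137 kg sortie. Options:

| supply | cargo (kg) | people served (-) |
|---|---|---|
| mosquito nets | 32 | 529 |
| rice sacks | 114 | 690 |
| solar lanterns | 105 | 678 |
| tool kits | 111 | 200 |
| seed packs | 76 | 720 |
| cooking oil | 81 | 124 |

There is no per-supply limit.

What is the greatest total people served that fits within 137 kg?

2116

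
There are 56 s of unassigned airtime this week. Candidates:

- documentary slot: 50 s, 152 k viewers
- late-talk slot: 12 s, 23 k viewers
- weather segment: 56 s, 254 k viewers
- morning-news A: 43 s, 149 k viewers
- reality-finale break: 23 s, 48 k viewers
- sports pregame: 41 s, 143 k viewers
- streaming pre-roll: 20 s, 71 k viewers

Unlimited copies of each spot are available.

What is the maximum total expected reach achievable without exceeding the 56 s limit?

The ratio ordering already packs tightly: weather segment, 56 s, 254.

254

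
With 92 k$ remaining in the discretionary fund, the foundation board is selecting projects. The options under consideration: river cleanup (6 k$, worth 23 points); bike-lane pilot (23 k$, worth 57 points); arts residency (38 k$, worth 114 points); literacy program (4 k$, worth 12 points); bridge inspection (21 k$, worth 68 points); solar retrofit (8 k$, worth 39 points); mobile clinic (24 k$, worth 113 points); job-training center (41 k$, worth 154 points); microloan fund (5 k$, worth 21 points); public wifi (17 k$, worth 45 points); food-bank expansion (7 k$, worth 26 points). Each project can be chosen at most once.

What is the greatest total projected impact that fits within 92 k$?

376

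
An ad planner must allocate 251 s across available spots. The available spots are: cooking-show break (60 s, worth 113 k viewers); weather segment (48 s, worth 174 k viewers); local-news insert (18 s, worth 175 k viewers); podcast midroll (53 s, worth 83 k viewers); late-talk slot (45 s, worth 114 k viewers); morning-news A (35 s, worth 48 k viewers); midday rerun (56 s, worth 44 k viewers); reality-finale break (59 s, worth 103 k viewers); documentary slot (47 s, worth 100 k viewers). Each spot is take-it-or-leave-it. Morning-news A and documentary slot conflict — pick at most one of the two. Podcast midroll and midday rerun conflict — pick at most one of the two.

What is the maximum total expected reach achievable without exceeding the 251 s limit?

Filling by ratio: cooking-show break + weather segment + local-news insert + late-talk slot + documentary slot for 676, with 33 s left unused.
The 47 s tied up in documentary slot is better spent on reality-finale break — total rises to 679 (230 s).
Every other selection either busts 251 s or breaks a pairing rule or fails to beat 679.

679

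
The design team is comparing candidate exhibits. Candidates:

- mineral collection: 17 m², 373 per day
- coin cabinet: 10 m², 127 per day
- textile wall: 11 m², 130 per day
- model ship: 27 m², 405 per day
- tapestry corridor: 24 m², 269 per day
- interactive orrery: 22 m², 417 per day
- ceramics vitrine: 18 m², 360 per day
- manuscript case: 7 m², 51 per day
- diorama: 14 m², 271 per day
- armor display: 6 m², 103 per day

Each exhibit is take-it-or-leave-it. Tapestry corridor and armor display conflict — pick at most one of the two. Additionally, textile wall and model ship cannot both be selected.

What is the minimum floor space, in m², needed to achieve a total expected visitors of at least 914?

49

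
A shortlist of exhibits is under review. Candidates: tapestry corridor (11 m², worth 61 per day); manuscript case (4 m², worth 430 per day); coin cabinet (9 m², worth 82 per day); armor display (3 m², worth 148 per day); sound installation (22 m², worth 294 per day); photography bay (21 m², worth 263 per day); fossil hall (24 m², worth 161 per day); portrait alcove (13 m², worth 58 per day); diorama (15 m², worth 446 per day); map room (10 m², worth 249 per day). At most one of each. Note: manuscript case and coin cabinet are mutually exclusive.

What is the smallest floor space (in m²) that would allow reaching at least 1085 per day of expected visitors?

Minimise m² subject to total expected visitors ≥ 1085.
Taking manuscript case + diorama + map room gives 1125 (≥ 1085) for 29 m².
Any bundle with less than 29 m² falls short of 1085.

29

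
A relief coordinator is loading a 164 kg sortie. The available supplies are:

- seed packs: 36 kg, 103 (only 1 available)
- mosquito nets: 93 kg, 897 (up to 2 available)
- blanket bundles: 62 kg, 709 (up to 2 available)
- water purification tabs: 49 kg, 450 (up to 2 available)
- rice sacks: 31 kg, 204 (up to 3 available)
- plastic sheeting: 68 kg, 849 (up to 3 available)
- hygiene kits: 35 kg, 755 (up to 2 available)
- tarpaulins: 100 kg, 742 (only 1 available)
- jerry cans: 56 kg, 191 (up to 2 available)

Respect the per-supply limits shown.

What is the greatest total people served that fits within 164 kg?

2423

Greedy by ratio would take plastic sheeting + 2×hygiene kits: 138 kg used, total 2359.
The 68 kg tied up in plastic sheeting is better spent on blanket bundles + rice sacks — total rises to 2423 (163 kg).
Nothing else within 164 kg beats 2423.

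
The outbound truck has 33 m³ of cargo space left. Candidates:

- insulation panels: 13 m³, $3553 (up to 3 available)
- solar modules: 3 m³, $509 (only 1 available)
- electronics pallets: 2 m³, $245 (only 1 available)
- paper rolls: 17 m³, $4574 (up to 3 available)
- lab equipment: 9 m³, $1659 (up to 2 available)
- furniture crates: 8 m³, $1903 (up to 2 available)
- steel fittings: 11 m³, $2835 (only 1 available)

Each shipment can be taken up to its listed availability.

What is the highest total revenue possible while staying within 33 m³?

8636

Taking the top-ratio shipments first gives 2×insulation panels + solar modules + electronics pallets for 7860 (31 m³).
Dropping insulation panels and electronics pallets frees 15 m³; slotting in paper rolls (17 m³) lifts the total to 8636 at 33 m³.
That's the maximum — no swap from here does better than 8636.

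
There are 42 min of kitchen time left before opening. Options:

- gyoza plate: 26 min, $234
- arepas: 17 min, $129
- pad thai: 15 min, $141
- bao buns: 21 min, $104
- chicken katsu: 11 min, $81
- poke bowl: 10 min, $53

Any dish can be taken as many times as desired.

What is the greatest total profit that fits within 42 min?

375

Greedy by ratio would take 2×pad thai + chicken katsu: 41 min used, total 363.
The 26 min tied up in pad thai and chicken katsu is better spent on gyoza plate — total rises to 375 (41 min).
Nothing else within 42 min beats 375.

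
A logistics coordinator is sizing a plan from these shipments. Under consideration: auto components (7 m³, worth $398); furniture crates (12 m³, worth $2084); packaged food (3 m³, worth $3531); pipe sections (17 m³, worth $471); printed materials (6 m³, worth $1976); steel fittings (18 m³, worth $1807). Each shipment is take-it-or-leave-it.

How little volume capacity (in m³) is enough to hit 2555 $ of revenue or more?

3

Need the lightest bundle worth ≥ 2555.
packaged food reaches 3531 using 3 m³.
Below 3 m³ the best achievable stays under 2555.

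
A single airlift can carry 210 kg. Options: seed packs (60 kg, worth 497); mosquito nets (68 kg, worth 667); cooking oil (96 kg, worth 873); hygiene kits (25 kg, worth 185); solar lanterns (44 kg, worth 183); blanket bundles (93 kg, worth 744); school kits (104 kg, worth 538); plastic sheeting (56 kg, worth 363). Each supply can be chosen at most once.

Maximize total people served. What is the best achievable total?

Taking mosquito nets + cooking oil + hygiene kits: 189 kg used, 1725 in people served.
Nothing else within 210 kg beats 1725.

1725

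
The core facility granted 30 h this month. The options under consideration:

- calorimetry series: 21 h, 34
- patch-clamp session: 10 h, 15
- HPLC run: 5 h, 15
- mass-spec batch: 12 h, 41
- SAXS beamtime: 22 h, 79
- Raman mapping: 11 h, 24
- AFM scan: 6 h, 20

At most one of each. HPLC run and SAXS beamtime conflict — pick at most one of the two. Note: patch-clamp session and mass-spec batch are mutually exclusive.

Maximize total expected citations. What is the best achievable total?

99

Best packing: SAXS beamtime + AFM scan — 28 h, 99 total.
No other feasible combination exceeds 99.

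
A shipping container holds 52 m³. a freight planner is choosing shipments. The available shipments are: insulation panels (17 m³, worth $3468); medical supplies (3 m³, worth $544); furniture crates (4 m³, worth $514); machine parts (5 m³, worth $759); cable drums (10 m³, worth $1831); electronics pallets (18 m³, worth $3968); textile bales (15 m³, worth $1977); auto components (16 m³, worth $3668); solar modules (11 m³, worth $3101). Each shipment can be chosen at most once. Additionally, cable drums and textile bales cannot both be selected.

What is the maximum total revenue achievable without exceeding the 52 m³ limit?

11795

Taking medical supplies + furniture crates + electronics pallets + auto components + solar modules: 52 m³ used, 11795 in revenue.
That's the maximum — no feasible swap from here does better than 11795.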